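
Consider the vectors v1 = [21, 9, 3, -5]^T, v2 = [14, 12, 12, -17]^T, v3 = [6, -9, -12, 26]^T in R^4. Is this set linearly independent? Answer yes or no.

Form the matrix with these vectors as rows and row reduce.
R2 ← R2 − (2/3)·R1: [0, 6, 10, -41/3]
R3 ← R3 − (2/7)·R1: [0, -81/7, -90/7, 192/7]
R3 ← R3 + (27/14)·R2: [0, 0, 45/7, 15/14]
3 nonzero rows, so the 3 vectors span a space of dimension 3.
Since 3 = 3, the vectors are linearly independent.

yes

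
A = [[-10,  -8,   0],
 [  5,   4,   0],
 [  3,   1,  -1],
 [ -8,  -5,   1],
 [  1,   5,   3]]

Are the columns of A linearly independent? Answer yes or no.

no

Row reduce A to echelon form.
R2 ← R2 + (1/2)·R1: [0, 0, 0]
R3 ← R3 + (3/10)·R1: [0, -7/5, -1]
R4 ← R4 − (4/5)·R1: [0, 7/5, 1]
R5 ← R5 + (1/10)·R1: [0, 21/5, 3]
Swap R2 ↔ R3
R4 ← R4 + R2: [0, 0, 0]
R5 ← R5 + (3)·R2: [0, 0, 0]
2 pivots among 3 columns.
Only 2 < 3 pivot columns, so the columns are linearly dependent.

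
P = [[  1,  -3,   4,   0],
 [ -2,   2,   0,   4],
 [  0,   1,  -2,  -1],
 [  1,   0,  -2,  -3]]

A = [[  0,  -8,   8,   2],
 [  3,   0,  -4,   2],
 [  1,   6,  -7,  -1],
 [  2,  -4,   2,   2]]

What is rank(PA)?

2

First compute PA:
[[ -5,  16,  -8,  -8],
 [ 14,   0, -16,   8],
 [ -1,  -8,   8,   2],
 [ -8,  -8,  16,  -2]]
Now row reduce the product.
R2 ← R2 + (14/5)·R1: [0, 224/5, -192/5, -72/5]
R3 ← R3 − (1/5)·R1: [0, -56/5, 48/5, 18/5]
R4 ← R4 − (8/5)·R1: [0, -168/5, 144/5, 54/5]
R3 ← R3 + (1/4)·R2: [0, 0, 0, 0]
R4 ← R4 + (3/4)·R2: [0, 0, 0, 0]
2 nonzero rows, so rank(PA) = 2.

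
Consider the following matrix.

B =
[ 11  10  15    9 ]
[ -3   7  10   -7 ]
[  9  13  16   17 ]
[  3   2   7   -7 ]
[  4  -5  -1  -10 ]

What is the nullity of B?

Row reduce to echelon form.
R2 ← R2 + (3/11)·R1: [0, 107/11, 155/11, -50/11]
R3 ← R3 − (9/11)·R1: [0, 53/11, 41/11, 106/11]
R4 ← R4 − (3/11)·R1: [0, -8/11, 32/11, -104/11]
R5 ← R5 − (4/11)·R1: [0, -95/11, -71/11, -146/11]
R3 ← R3 − (53/107)·R2: [0, 0, -348/107, 1272/107]
R4 ← R4 + (8/107)·R2: [0, 0, 424/107, -1048/107]
R5 ← R5 + (95/107)·R2: [0, 0, 648/107, -1852/107]
R4 ← R4 + (106/87)·R3: [0, 0, 0, 136/29]
R5 ← R5 + (54/29)·R3: [0, 0, 0, 140/29]
R5 ← R5 − (35/34)·R4: [0, 0, 0, 0]
4 nonzero rows, so rank(B) = 4.
B has 4 columns; by rank–nullity, nullity = 4 − 4 = 0.

0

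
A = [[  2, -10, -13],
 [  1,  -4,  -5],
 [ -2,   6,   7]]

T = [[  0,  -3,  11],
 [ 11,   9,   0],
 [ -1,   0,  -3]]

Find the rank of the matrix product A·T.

2

First compute AT:
[[-97, -96,  61],
 [-39, -39,  26],
 [ 59,  60, -43]]
Now row reduce the product.
R2 ← R2 − (39/97)·R1: [0, -39/97, 143/97]
R3 ← R3 + (59/97)·R1: [0, 156/97, -572/97]
R3 ← R3 + (4)·R2: [0, 0, 0]
2 nonzero rows, so rank(AT) = 2.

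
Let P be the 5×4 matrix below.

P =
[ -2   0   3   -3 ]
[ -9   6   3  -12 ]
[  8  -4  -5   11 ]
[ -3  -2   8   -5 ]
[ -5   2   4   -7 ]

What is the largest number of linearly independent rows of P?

Row reduce to echelon form.
R2 ← R2 − (9/2)·R1: [0, 6, -21/2, 3/2]
R3 ← R3 + (4)·R1: [0, -4, 7, -1]
R4 ← R4 − (3/2)·R1: [0, -2, 7/2, -1/2]
R5 ← R5 − (5/2)·R1: [0, 2, -7/2, 1/2]
R3 ← R3 + (2/3)·R2: [0, 0, 0, 0]
R4 ← R4 + (1/3)·R2: [0, 0, 0, 0]
R5 ← R5 − (1/3)·R2: [0, 0, 0, 0]
Echelon form has 2 nonzero rows, so rank(P) = 2.
The rank gives the maximum number of linearly independent rows: 2.

2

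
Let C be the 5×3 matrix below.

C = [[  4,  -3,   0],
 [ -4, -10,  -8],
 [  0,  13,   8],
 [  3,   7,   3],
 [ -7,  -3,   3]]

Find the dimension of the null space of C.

Row reduce to echelon form.
R2 ← R2 + R1: [0, -13, -8]
R4 ← R4 − (3/4)·R1: [0, 37/4, 3]
R5 ← R5 + (7/4)·R1: [0, -33/4, 3]
R3 ← R3 + R2: [0, 0, 0]
R4 ← R4 + (37/52)·R2: [0, 0, -35/13]
R5 ← R5 − (33/52)·R2: [0, 0, 105/13]
Swap R3 ↔ R4
R5 ← R5 + (3)·R3: [0, 0, 0]
3 nonzero rows, so rank(C) = 3.
C has 3 columns; by rank–nullity, nullity = 3 − 3 = 0.

0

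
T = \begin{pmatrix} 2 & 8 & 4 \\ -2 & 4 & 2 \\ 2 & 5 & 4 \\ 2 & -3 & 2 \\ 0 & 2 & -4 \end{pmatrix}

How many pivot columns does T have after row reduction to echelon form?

Row reduce to echelon form.
R2 ← R2 + R1: [0, 12, 6]
R3 ← R3 − R1: [0, -3, 0]
R4 ← R4 − R1: [0, -11, -2]
R3 ← R3 + (1/4)·R2: [0, 0, 3/2]
R4 ← R4 + (11/12)·R2: [0, 0, 7/2]
R5 ← R5 − (1/6)·R2: [0, 0, -5]
R4 ← R4 − (7/3)·R3: [0, 0, 0]
R5 ← R5 + (10/3)·R3: [0, 0, 0]
Echelon form has 3 nonzero rows, so rank(T) = 3.
Each nonzero row contributes one pivot column: 3 pivot columns.

3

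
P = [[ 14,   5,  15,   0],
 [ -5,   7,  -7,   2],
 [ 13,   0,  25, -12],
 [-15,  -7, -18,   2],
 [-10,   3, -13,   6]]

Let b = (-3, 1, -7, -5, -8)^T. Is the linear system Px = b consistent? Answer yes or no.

Row reduce the augmented matrix [P | b].
R2 ← R2 + (5/14)·R1: [0, 123/14, -23/14, 2, -1/14]
R3 ← R3 − (13/14)·R1: [0, -65/14, 155/14, -12, -59/14]
R4 ← R4 + (15/14)·R1: [0, -23/14, -27/14, 2, -115/14]
R5 ← R5 + (5/7)·R1: [0, 46/7, -16/7, 6, -71/7]
R3 ← R3 + (65/123)·R2: [0, 0, 1255/123, -1346/123, -523/123]
R4 ← R4 + (23/123)·R2: [0, 0, -275/123, 292/123, -1012/123]
R5 ← R5 − (92/123)·R2: [0, 0, -130/123, 554/123, -1241/123]
R4 ← R4 + (55/251)·R3: [0, 0, 0, -6/251, -2299/251]
R5 ← R5 + (26/251)·R3: [0, 0, 0, 846/251, -2643/251]
R5 ← R5 + (141)·R4: [0, 0, 0, 0, -1302]
The echelon form has 5 nonzero rows; the last pivot sits in the augmented column, so rank(P) = 4 but rank([P|b]) = 5.
Since the ranks differ, the system is inconsistent.

no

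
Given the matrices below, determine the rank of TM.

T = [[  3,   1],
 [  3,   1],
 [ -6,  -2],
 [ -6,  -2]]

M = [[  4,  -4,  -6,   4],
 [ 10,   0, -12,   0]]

1

First compute TM:
[[ 22, -12, -30,  12],
 [ 22, -12, -30,  12],
 [-44,  24,  60, -24],
 [-44,  24,  60, -24]]
Now row reduce the product.
R2 ← R2 − R1: [0, 0, 0, 0]
R3 ← R3 + (2)·R1: [0, 0, 0, 0]
R4 ← R4 + (2)·R1: [0, 0, 0, 0]
1 nonzero row, so rank(TM) = 1.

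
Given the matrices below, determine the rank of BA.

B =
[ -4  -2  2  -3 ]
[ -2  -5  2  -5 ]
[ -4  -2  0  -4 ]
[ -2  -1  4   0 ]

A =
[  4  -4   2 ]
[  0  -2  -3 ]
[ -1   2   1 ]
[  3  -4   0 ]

First compute BA:
[[-27,  36,   0],
 [-25,  42,  13],
 [-28,  36,  -2],
 [-12,  18,   3]]
Now row reduce the product.
R2 ← R2 − (25/27)·R1: [0, 26/3, 13]
R3 ← R3 − (28/27)·R1: [0, -4/3, -2]
R4 ← R4 − (4/9)·R1: [0, 2, 3]
R3 ← R3 + (2/13)·R2: [0, 0, 0]
R4 ← R4 − (3/13)·R2: [0, 0, 0]
2 nonzero rows, so rank(BA) = 2.

2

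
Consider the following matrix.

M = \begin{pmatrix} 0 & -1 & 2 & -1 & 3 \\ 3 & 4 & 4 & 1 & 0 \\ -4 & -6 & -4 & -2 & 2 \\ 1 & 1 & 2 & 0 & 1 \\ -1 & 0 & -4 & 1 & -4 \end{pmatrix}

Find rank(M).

2

Row reduce to echelon form.
Swap R1 ↔ R2
R3 ← R3 + (4/3)·R1: [0, -2/3, 4/3, -2/3, 2]
R4 ← R4 − (1/3)·R1: [0, -1/3, 2/3, -1/3, 1]
R5 ← R5 + (1/3)·R1: [0, 4/3, -8/3, 4/3, -4]
R3 ← R3 − (2/3)·R2: [0, 0, 0, 0, 0]
R4 ← R4 − (1/3)·R2: [0, 0, 0, 0, 0]
R5 ← R5 + (4/3)·R2: [0, 0, 0, 0, 0]
Echelon form has 2 nonzero rows, so rank(M) = 2.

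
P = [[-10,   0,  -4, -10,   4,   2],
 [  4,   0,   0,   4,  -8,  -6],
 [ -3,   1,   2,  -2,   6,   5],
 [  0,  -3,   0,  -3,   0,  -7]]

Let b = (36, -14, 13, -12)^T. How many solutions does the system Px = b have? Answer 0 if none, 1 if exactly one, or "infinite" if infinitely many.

Row reduce the augmented matrix [P | b].
R2 ← R2 + (2/5)·R1: [0, 0, -8/5, 0, -32/5, -26/5, 2/5]
R3 ← R3 − (3/10)·R1: [0, 1, 16/5, 1, 24/5, 22/5, 11/5]
Swap R2 ↔ R3
R4 ← R4 + (3)·R2: [0, 0, 48/5, 0, 72/5, 31/5, -27/5]
R4 ← R4 + (6)·R3: [0, 0, 0, 0, -24, -25, -3]
The echelon form has 4 nonzero rows, and every pivot lies in the first 6 columns, so rank(P) = rank([P|b]) = 4.
The system is consistent.
rank = 4 < 6 unknowns, so there are infinitely many solutions.

infinite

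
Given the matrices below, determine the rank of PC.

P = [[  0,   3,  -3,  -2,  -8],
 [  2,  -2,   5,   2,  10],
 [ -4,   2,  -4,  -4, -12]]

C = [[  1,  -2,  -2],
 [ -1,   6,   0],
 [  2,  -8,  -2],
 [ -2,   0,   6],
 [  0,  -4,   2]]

2

First compute PC:
[[ -5,  74, -22],
 [ 10, -96,  18],
 [ -6, 100, -32]]
Now row reduce the product.
R2 ← R2 + (2)·R1: [0, 52, -26]
R3 ← R3 − (6/5)·R1: [0, 56/5, -28/5]
R3 ← R3 − (14/65)·R2: [0, 0, 0]
2 nonzero rows, so rank(PC) = 2.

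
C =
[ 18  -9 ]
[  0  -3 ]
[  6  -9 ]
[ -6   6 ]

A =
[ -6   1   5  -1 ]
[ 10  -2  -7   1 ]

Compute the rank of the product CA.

2

First compute CA:
[[-198,  36, 153, -27],
 [-30,   6,  21,  -3],
 [-126,  24,  93, -15],
 [ 96, -18, -72,  12]]
Now row reduce the product.
R2 ← R2 − (5/33)·R1: [0, 6/11, -24/11, 12/11]
R3 ← R3 − (7/11)·R1: [0, 12/11, -48/11, 24/11]
R4 ← R4 + (16/33)·R1: [0, -6/11, 24/11, -12/11]
R3 ← R3 − (2)·R2: [0, 0, 0, 0]
R4 ← R4 + R2: [0, 0, 0, 0]
2 nonzero rows, so rank(CA) = 2.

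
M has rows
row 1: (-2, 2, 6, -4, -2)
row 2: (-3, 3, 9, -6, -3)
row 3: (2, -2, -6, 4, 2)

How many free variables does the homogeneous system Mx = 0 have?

Row reduce to echelon form.
R2 ← R2 − (3/2)·R1: [0, 0, 0, 0, 0]
R3 ← R3 + R1: [0, 0, 0, 0, 0]
1 nonzero row, so rank(M) = 1.
M has 5 columns; by rank–nullity, nullity = 5 − 1 = 4.

4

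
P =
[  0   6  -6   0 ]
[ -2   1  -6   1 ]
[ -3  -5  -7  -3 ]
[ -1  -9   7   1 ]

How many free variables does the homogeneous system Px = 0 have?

Row reduce to echelon form.
Swap R1 ↔ R2
R3 ← R3 − (3/2)·R1: [0, -13/2, 2, -9/2]
R4 ← R4 − (1/2)·R1: [0, -19/2, 10, 1/2]
R3 ← R3 + (13/12)·R2: [0, 0, -9/2, -9/2]
R4 ← R4 + (19/12)·R2: [0, 0, 1/2, 1/2]
R4 ← R4 + (1/9)·R3: [0, 0, 0, 0]
3 nonzero rows, so rank(P) = 3.
P has 4 columns; by rank–nullity, nullity = 4 − 3 = 1.

1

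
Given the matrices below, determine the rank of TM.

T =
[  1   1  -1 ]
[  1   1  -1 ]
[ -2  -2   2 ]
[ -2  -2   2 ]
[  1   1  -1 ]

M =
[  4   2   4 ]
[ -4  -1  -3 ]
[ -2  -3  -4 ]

First compute TM:
[[  2,   4,   5],
 [  2,   4,   5],
 [ -4,  -8, -10],
 [ -4,  -8, -10],
 [  2,   4,   5]]
Now row reduce the product.
R2 ← R2 − R1: [0, 0, 0]
R3 ← R3 + (2)·R1: [0, 0, 0]
R4 ← R4 + (2)·R1: [0, 0, 0]
R5 ← R5 − R1: [0, 0, 0]
1 nonzero row, so rank(TM) = 1.

1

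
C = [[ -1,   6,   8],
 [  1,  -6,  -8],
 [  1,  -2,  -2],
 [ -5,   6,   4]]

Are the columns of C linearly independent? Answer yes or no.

no

Row reduce C to echelon form.
R2 ← R2 + R1: [0, 0, 0]
R3 ← R3 + R1: [0, 4, 6]
R4 ← R4 − (5)·R1: [0, -24, -36]
Swap R2 ↔ R3
R4 ← R4 + (6)·R2: [0, 0, 0]
2 pivots among 3 columns.
Only 2 < 3 pivot columns, so the columns are linearly dependent.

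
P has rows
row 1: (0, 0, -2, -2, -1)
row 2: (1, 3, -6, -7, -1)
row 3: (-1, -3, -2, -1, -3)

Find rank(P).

2

Row reduce to echelon form.
Swap R1 ↔ R2
R3 ← R3 + R1: [0, 0, -8, -8, -4]
R3 ← R3 − (4)·R2: [0, 0, 0, 0, 0]
Echelon form has 2 nonzero rows, so rank(P) = 2.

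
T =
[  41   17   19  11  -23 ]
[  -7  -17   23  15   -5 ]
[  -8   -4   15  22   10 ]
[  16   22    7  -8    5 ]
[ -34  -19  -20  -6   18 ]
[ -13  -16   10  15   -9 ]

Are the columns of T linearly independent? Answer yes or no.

Row reduce T to echelon form.
R2 ← R2 + (7/41)·R1: [0, -578/41, 1076/41, 692/41, -366/41]
R3 ← R3 + (8/41)·R1: [0, -28/41, 767/41, 990/41, 226/41]
R4 ← R4 − (16/41)·R1: [0, 630/41, -17/41, -504/41, 573/41]
R5 ← R5 + (34/41)·R1: [0, -201/41, -174/41, 128/41, -44/41]
R6 ← R6 + (13/41)·R1: [0, -435/41, 657/41, 758/41, -668/41]
R3 ← R3 − (14/289)·R2: [0, 0, 5039/289, 6742/289, 1718/289]
R4 ← R4 + (315/289)·R2: [0, 0, 8147/289, 1764/289, 1227/289]
R5 ← R5 − (201/578)·R2: [0, 0, -3864/289, -794/289, 587/289]
R6 ← R6 − (435/578)·R2: [0, 0, -1077/289, 1672/289, -2767/289]
R4 ← R4 − (8147/5039)·R3: [0, 0, 0, -159302/5039, -27037/5039]
R5 ← R5 + (3864/5039)·R3: [0, 0, 0, 76298/5039, 33205/5039]
R6 ← R6 + (1077/5039)·R3: [0, 0, 0, 54278/5039, -41843/5039]
R5 ← R5 + (38149/79651)·R4: [0, 0, 0, 0, 320178/79651]
R6 ← R6 + (27139/79651)·R4: [0, 0, 0, 0, -807024/79651]
R6 ← R6 + (184/73)·R5: [0, 0, 0, 0, 0]
5 pivots among 5 columns.
Every column is a pivot column, so the columns are linearly independent.

yes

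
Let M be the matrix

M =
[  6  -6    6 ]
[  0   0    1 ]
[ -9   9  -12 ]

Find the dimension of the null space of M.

1

Row reduce to echelon form.
R3 ← R3 + (3/2)·R1: [0, 0, -3]
R3 ← R3 + (3)·R2: [0, 0, 0]
2 nonzero rows, so rank(M) = 2.
M has 3 columns; by rank–nullity, nullity = 3 − 2 = 1.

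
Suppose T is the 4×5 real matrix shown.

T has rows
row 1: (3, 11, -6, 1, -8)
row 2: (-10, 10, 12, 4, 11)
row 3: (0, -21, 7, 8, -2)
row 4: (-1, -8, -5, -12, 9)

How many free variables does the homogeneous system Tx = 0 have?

Row reduce to echelon form.
R2 ← R2 + (10/3)·R1: [0, 140/3, -8, 22/3, -47/3]
R4 ← R4 + (1/3)·R1: [0, -13/3, -7, -35/3, 19/3]
R3 ← R3 + (9/20)·R2: [0, 0, 17/5, 113/10, -181/20]
R4 ← R4 + (13/140)·R2: [0, 0, -271/35, -769/70, 683/140]
R4 ← R4 + (271/119)·R3: [0, 0, 0, 1755/119, -1872/119]
4 nonzero rows, so rank(T) = 4.
T has 5 columns; by rank–nullity, nullity = 5 − 4 = 1.

1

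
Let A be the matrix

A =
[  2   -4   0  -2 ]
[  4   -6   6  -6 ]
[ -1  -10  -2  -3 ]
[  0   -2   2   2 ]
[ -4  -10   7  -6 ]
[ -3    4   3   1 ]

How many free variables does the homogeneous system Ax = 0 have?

0

Row reduce to echelon form.
R2 ← R2 − (2)·R1: [0, 2, 6, -2]
R3 ← R3 + (1/2)·R1: [0, -12, -2, -4]
R5 ← R5 + (2)·R1: [0, -18, 7, -10]
R6 ← R6 + (3/2)·R1: [0, -2, 3, -2]
R3 ← R3 + (6)·R2: [0, 0, 34, -16]
R4 ← R4 + R2: [0, 0, 8, 0]
R5 ← R5 + (9)·R2: [0, 0, 61, -28]
R6 ← R6 + R2: [0, 0, 9, -4]
R4 ← R4 − (4/17)·R3: [0, 0, 0, 64/17]
R5 ← R5 − (61/34)·R3: [0, 0, 0, 12/17]
R6 ← R6 − (9/34)·R3: [0, 0, 0, 4/17]
R5 ← R5 − (3/16)·R4: [0, 0, 0, 0]
R6 ← R6 − (1/16)·R4: [0, 0, 0, 0]
4 nonzero rows, so rank(A) = 4.
A has 4 columns; by rank–nullity, nullity = 4 − 4 = 0.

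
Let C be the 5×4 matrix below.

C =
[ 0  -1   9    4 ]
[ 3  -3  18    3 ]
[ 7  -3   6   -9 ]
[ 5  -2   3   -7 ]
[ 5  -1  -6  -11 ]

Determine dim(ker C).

Row reduce to echelon form.
Swap R1 ↔ R2
R3 ← R3 − (7/3)·R1: [0, 4, -36, -16]
R4 ← R4 − (5/3)·R1: [0, 3, -27, -12]
R5 ← R5 − (5/3)·R1: [0, 4, -36, -16]
R3 ← R3 + (4)·R2: [0, 0, 0, 0]
R4 ← R4 + (3)·R2: [0, 0, 0, 0]
R5 ← R5 + (4)·R2: [0, 0, 0, 0]
2 nonzero rows, so rank(C) = 2.
C has 4 columns; by rank–nullity, nullity = 4 − 2 = 2.

2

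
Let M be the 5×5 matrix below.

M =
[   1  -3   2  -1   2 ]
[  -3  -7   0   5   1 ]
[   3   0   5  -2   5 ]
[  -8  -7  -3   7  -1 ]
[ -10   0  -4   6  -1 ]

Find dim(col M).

5

Row reduce to echelon form.
R2 ← R2 + (3)·R1: [0, -16, 6, 2, 7]
R3 ← R3 − (3)·R1: [0, 9, -1, 1, -1]
R4 ← R4 + (8)·R1: [0, -31, 13, -1, 15]
R5 ← R5 + (10)·R1: [0, -30, 16, -4, 19]
R3 ← R3 + (9/16)·R2: [0, 0, 19/8, 17/8, 47/16]
R4 ← R4 − (31/16)·R2: [0, 0, 11/8, -39/8, 23/16]
R5 ← R5 − (15/8)·R2: [0, 0, 19/4, -31/4, 47/8]
R4 ← R4 − (11/19)·R3: [0, 0, 0, -116/19, -5/19]
R5 ← R5 − (2)·R3: [0, 0, 0, -12, 0]
R5 ← R5 − (57/29)·R4: [0, 0, 0, 0, 15/29]
Echelon form has 5 nonzero rows, so rank(M) = 5.
The column space has dimension equal to the rank: 5.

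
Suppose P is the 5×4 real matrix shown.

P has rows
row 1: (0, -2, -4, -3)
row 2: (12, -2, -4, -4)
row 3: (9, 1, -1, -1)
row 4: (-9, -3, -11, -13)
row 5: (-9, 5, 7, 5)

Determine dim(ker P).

Row reduce to echelon form.
Swap R1 ↔ R2
R3 ← R3 − (3/4)·R1: [0, 5/2, 2, 2]
R4 ← R4 + (3/4)·R1: [0, -9/2, -14, -16]
R5 ← R5 + (3/4)·R1: [0, 7/2, 4, 2]
R3 ← R3 + (5/4)·R2: [0, 0, -3, -7/4]
R4 ← R4 − (9/4)·R2: [0, 0, -5, -37/4]
R5 ← R5 + (7/4)·R2: [0, 0, -3, -13/4]
R4 ← R4 − (5/3)·R3: [0, 0, 0, -19/3]
R5 ← R5 − R3: [0, 0, 0, -3/2]
R5 ← R5 − (9/38)·R4: [0, 0, 0, 0]
4 nonzero rows, so rank(P) = 4.
P has 4 columns; by rank–nullity, nullity = 4 − 4 = 0.

0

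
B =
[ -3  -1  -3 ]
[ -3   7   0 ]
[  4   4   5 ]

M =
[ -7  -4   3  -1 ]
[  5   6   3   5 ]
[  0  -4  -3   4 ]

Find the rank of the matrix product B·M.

First compute BM:
[[ 16,  18,  -3, -14],
 [ 56,  54,  12,  38],
 [ -8, -12,   9,  36]]
Now row reduce the product.
R2 ← R2 − (7/2)·R1: [0, -9, 45/2, 87]
R3 ← R3 + (1/2)·R1: [0, -3, 15/2, 29]
R3 ← R3 − (1/3)·R2: [0, 0, 0, 0]
2 nonzero rows, so rank(BM) = 2.

2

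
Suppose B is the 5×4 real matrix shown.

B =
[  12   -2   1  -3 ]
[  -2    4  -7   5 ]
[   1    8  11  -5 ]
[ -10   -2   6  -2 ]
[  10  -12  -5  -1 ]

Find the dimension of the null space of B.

1

Row reduce to echelon form.
R2 ← R2 + (1/6)·R1: [0, 11/3, -41/6, 9/2]
R3 ← R3 − (1/12)·R1: [0, 49/6, 131/12, -19/4]
R4 ← R4 + (5/6)·R1: [0, -11/3, 41/6, -9/2]
R5 ← R5 − (5/6)·R1: [0, -31/3, -35/6, 3/2]
R3 ← R3 − (49/22)·R2: [0, 0, 575/22, -325/22]
R4 ← R4 + R2: [0, 0, 0, 0]
R5 ← R5 + (31/11)·R2: [0, 0, -276/11, 156/11]
R5 ← R5 + (24/25)·R3: [0, 0, 0, 0]
3 nonzero rows, so rank(B) = 3.
B has 4 columns; by rank–nullity, nullity = 4 − 3 = 1.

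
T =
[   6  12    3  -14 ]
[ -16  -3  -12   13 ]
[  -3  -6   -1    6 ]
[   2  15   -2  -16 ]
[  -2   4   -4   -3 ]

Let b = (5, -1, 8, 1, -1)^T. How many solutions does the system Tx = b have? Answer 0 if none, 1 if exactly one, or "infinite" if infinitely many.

Row reduce the augmented matrix [T | b].
R2 ← R2 + (8/3)·R1: [0, 29, -4, -73/3, 37/3]
R3 ← R3 + (1/2)·R1: [0, 0, 1/2, -1, 21/2]
R4 ← R4 − (1/3)·R1: [0, 11, -3, -34/3, -2/3]
R5 ← R5 + (1/3)·R1: [0, 8, -3, -23/3, 2/3]
R4 ← R4 − (11/29)·R2: [0, 0, -43/29, -61/29, -155/29]
R5 ← R5 − (8/29)·R2: [0, 0, -55/29, -83/87, -238/87]
R4 ← R4 + (86/29)·R3: [0, 0, 0, -147/29, 748/29]
R5 ← R5 + (110/29)·R3: [0, 0, 0, -413/87, 3227/87]
R5 ← R5 − (59/63)·R4: [0, 0, 0, 0, 815/63]
The echelon form has 5 nonzero rows; the last pivot sits in the augmented column, so rank(T) = 4 but rank([T|b]) = 5.
Since the ranks differ, the system is inconsistent.
It has no solutions.

0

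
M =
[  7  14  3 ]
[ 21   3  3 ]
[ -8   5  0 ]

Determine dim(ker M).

0

Row reduce to echelon form.
R2 ← R2 − (3)·R1: [0, -39, -6]
R3 ← R3 + (8/7)·R1: [0, 21, 24/7]
R3 ← R3 + (7/13)·R2: [0, 0, 18/91]
3 nonzero rows, so rank(M) = 3.
M has 3 columns; by rank–nullity, nullity = 3 − 3 = 0.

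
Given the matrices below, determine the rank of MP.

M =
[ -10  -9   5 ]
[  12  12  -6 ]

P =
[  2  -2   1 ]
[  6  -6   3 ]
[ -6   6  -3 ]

1

First compute MP:
[[-104, 104, -52],
 [132, -132,  66]]
Now row reduce the product.
R2 ← R2 + (33/26)·R1: [0, 0, 0]
1 nonzero row, so rank(MP) = 1.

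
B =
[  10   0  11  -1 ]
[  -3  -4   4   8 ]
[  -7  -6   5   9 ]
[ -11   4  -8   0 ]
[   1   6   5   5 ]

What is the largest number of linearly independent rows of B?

Row reduce to echelon form.
R2 ← R2 + (3/10)·R1: [0, -4, 73/10, 77/10]
R3 ← R3 + (7/10)·R1: [0, -6, 127/10, 83/10]
R4 ← R4 + (11/10)·R1: [0, 4, 41/10, -11/10]
R5 ← R5 − (1/10)·R1: [0, 6, 39/10, 51/10]
R3 ← R3 − (3/2)·R2: [0, 0, 7/4, -13/4]
R4 ← R4 + R2: [0, 0, 57/5, 33/5]
R5 ← R5 + (3/2)·R2: [0, 0, 297/20, 333/20]
R4 ← R4 − (228/35)·R3: [0, 0, 0, 972/35]
R5 ← R5 − (297/35)·R3: [0, 0, 0, 1548/35]
R5 ← R5 − (43/27)·R4: [0, 0, 0, 0]
Echelon form has 4 nonzero rows, so rank(B) = 4.
The rank gives the maximum number of linearly independent rows: 4.

4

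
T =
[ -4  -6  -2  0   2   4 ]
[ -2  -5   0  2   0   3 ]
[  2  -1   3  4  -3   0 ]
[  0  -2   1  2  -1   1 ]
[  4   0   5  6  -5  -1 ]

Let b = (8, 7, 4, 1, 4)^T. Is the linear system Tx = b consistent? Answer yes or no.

no

Row reduce the augmented matrix [T | b].
R2 ← R2 − (1/2)·R1: [0, -2, 1, 2, -1, 1, 3]
R3 ← R3 + (1/2)·R1: [0, -4, 2, 4, -2, 2, 8]
R5 ← R5 + R1: [0, -6, 3, 6, -3, 3, 12]
R3 ← R3 − (2)·R2: [0, 0, 0, 0, 0, 0, 2]
R4 ← R4 − R2: [0, 0, 0, 0, 0, 0, -2]
R5 ← R5 − (3)·R2: [0, 0, 0, 0, 0, 0, 3]
R4 ← R4 + R3: [0, 0, 0, 0, 0, 0, 0]
R5 ← R5 − (3/2)·R3: [0, 0, 0, 0, 0, 0, 0]
The echelon form has 3 nonzero rows; the last pivot sits in the augmented column, so rank(T) = 2 but rank([T|b]) = 3.
Since the ranks differ, the system is inconsistent.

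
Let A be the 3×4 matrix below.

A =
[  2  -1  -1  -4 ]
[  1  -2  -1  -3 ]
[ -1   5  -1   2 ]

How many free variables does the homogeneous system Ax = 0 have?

Row reduce to echelon form.
R2 ← R2 − (1/2)·R1: [0, -3/2, -1/2, -1]
R3 ← R3 + (1/2)·R1: [0, 9/2, -3/2, 0]
R3 ← R3 + (3)·R2: [0, 0, -3, -3]
3 nonzero rows, so rank(A) = 3.
A has 4 columns; by rank–nullity, nullity = 4 − 3 = 1.

1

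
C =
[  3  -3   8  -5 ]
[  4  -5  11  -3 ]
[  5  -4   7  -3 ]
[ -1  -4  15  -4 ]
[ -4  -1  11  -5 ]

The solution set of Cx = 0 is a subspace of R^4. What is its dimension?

Row reduce to echelon form.
R2 ← R2 − (4/3)·R1: [0, -1, 1/3, 11/3]
R3 ← R3 − (5/3)·R1: [0, 1, -19/3, 16/3]
R4 ← R4 + (1/3)·R1: [0, -5, 53/3, -17/3]
R5 ← R5 + (4/3)·R1: [0, -5, 65/3, -35/3]
R3 ← R3 + R2: [0, 0, -6, 9]
R4 ← R4 − (5)·R2: [0, 0, 16, -24]
R5 ← R5 − (5)·R2: [0, 0, 20, -30]
R4 ← R4 + (8/3)·R3: [0, 0, 0, 0]
R5 ← R5 + (10/3)·R3: [0, 0, 0, 0]
3 nonzero rows, so rank(C) = 3.
C has 4 columns; by rank–nullity, nullity = 4 − 3 = 1.

1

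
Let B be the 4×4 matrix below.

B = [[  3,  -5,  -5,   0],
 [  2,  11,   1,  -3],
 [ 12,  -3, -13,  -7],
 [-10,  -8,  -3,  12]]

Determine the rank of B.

4

Row reduce to echelon form.
R2 ← R2 − (2/3)·R1: [0, 43/3, 13/3, -3]
R3 ← R3 − (4)·R1: [0, 17, 7, -7]
R4 ← R4 + (10/3)·R1: [0, -74/3, -59/3, 12]
R3 ← R3 − (51/43)·R2: [0, 0, 80/43, -148/43]
R4 ← R4 + (74/43)·R2: [0, 0, -525/43, 294/43]
R4 ← R4 + (105/16)·R3: [0, 0, 0, -63/4]
Echelon form has 4 nonzero rows, so rank(B) = 4.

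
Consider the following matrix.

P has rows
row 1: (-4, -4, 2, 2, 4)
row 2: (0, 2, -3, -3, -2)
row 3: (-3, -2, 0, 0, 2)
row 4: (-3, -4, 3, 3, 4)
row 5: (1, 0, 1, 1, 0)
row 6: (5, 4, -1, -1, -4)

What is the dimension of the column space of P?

2

Row reduce to echelon form.
R3 ← R3 − (3/4)·R1: [0, 1, -3/2, -3/2, -1]
R4 ← R4 − (3/4)·R1: [0, -1, 3/2, 3/2, 1]
R5 ← R5 + (1/4)·R1: [0, -1, 3/2, 3/2, 1]
R6 ← R6 + (5/4)·R1: [0, -1, 3/2, 3/2, 1]
R3 ← R3 − (1/2)·R2: [0, 0, 0, 0, 0]
R4 ← R4 + (1/2)·R2: [0, 0, 0, 0, 0]
R5 ← R5 + (1/2)·R2: [0, 0, 0, 0, 0]
R6 ← R6 + (1/2)·R2: [0, 0, 0, 0, 0]
Echelon form has 2 nonzero rows, so rank(P) = 2.
The column space has dimension equal to the rank: 2.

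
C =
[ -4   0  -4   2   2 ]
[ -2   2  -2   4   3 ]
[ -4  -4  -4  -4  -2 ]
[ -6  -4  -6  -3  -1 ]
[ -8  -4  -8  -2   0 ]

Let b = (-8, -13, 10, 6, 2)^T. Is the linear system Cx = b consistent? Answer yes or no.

Row reduce the augmented matrix [C | b].
R2 ← R2 − (1/2)·R1: [0, 2, 0, 3, 2, -9]
R3 ← R3 − R1: [0, -4, 0, -6, -4, 18]
R4 ← R4 − (3/2)·R1: [0, -4, 0, -6, -4, 18]
R5 ← R5 − (2)·R1: [0, -4, 0, -6, -4, 18]
R3 ← R3 + (2)·R2: [0, 0, 0, 0, 0, 0]
R4 ← R4 + (2)·R2: [0, 0, 0, 0, 0, 0]
R5 ← R5 + (2)·R2: [0, 0, 0, 0, 0, 0]
The echelon form has 2 nonzero rows, and every pivot lies in the first 5 columns, so rank(C) = rank([C|b]) = 2.
The system is consistent.

yes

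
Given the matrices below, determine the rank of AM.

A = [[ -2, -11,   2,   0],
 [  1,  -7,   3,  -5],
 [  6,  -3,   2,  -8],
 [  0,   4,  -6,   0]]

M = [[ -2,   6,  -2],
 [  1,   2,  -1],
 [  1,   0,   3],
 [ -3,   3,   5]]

3

First compute AM:
[[ -5, -34,  21],
 [  9, -23, -11],
 [ 11,   6, -43],
 [ -2,   8, -22]]
Now row reduce the product.
R2 ← R2 + (9/5)·R1: [0, -421/5, 134/5]
R3 ← R3 + (11/5)·R1: [0, -344/5, 16/5]
R4 ← R4 − (2/5)·R1: [0, 108/5, -152/5]
R3 ← R3 − (344/421)·R2: [0, 0, -7872/421]
R4 ← R4 + (108/421)·R2: [0, 0, -9904/421]
R4 ← R4 − (619/492)·R3: [0, 0, 0]
3 nonzero rows, so rank(AM) = 3.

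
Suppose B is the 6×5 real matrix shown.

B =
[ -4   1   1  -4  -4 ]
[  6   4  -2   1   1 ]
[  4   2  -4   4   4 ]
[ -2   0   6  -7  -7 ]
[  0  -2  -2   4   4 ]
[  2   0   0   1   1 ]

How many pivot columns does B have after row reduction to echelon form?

Row reduce to echelon form.
R2 ← R2 + (3/2)·R1: [0, 11/2, -1/2, -5, -5]
R3 ← R3 + R1: [0, 3, -3, 0, 0]
R4 ← R4 − (1/2)·R1: [0, -1/2, 11/2, -5, -5]
R6 ← R6 + (1/2)·R1: [0, 1/2, 1/2, -1, -1]
R3 ← R3 − (6/11)·R2: [0, 0, -30/11, 30/11, 30/11]
R4 ← R4 + (1/11)·R2: [0, 0, 60/11, -60/11, -60/11]
R5 ← R5 + (4/11)·R2: [0, 0, -24/11, 24/11, 24/11]
R6 ← R6 − (1/11)·R2: [0, 0, 6/11, -6/11, -6/11]
R4 ← R4 + (2)·R3: [0, 0, 0, 0, 0]
R5 ← R5 − (4/5)·R3: [0, 0, 0, 0, 0]
R6 ← R6 + (1/5)·R3: [0, 0, 0, 0, 0]
Echelon form has 3 nonzero rows, so rank(B) = 3.
Each nonzero row contributes one pivot column: 3 pivot columns.

3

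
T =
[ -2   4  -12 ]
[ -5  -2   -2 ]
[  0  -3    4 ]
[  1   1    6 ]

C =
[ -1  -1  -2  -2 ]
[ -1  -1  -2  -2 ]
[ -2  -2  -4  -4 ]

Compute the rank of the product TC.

1

First compute TC:
[[ 22,  22,  44,  44],
 [ 11,  11,  22,  22],
 [ -5,  -5, -10, -10],
 [-14, -14, -28, -28]]
Now row reduce the product.
R2 ← R2 − (1/2)·R1: [0, 0, 0, 0]
R3 ← R3 + (5/22)·R1: [0, 0, 0, 0]
R4 ← R4 + (7/11)·R1: [0, 0, 0, 0]
1 nonzero row, so rank(TC) = 1.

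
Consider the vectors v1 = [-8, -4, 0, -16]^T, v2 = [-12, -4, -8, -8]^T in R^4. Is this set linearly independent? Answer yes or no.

yes

Form the matrix with these vectors as rows and row reduce.
R2 ← R2 − (3/2)·R1: [0, 2, -8, 16]
2 nonzero rows, so the 2 vectors span a space of dimension 2.
Since 2 = 2, the vectors are linearly independent.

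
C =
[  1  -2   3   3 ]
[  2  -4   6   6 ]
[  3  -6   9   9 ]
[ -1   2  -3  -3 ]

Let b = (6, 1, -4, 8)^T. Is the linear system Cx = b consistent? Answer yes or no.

Row reduce the augmented matrix [C | b].
R2 ← R2 − (2)·R1: [0, 0, 0, 0, -11]
R3 ← R3 − (3)·R1: [0, 0, 0, 0, -22]
R4 ← R4 + R1: [0, 0, 0, 0, 14]
R3 ← R3 − (2)·R2: [0, 0, 0, 0, 0]
R4 ← R4 + (14/11)·R2: [0, 0, 0, 0, 0]
The echelon form has 2 nonzero rows; the last pivot sits in the augmented column, so rank(C) = 1 but rank([C|b]) = 2.
Since the ranks differ, the system is inconsistent.

no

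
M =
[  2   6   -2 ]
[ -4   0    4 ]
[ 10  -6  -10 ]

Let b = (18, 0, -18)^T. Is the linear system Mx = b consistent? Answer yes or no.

yes

Row reduce the augmented matrix [M | b].
R2 ← R2 + (2)·R1: [0, 12, 0, 36]
R3 ← R3 − (5)·R1: [0, -36, 0, -108]
R3 ← R3 + (3)·R2: [0, 0, 0, 0]
The echelon form has 2 nonzero rows, and every pivot lies in the first 3 columns, so rank(M) = rank([M|b]) = 2.
The system is consistent.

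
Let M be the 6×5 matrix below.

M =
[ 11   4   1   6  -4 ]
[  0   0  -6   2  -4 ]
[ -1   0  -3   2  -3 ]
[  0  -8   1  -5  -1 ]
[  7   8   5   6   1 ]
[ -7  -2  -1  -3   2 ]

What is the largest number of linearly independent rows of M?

Row reduce to echelon form.
R3 ← R3 + (1/11)·R1: [0, 4/11, -32/11, 28/11, -37/11]
R5 ← R5 − (7/11)·R1: [0, 60/11, 48/11, 24/11, 39/11]
R6 ← R6 + (7/11)·R1: [0, 6/11, -4/11, 9/11, -6/11]
Swap R2 ↔ R3
R4 ← R4 + (22)·R2: [0, 0, -63, 51, -75]
R5 ← R5 − (15)·R2: [0, 0, 48, -36, 54]
R6 ← R6 − (3/2)·R2: [0, 0, 4, -3, 9/2]
R4 ← R4 − (21/2)·R3: [0, 0, 0, 30, -33]
R5 ← R5 + (8)·R3: [0, 0, 0, -20, 22]
R6 ← R6 + (2/3)·R3: [0, 0, 0, -5/3, 11/6]
R5 ← R5 + (2/3)·R4: [0, 0, 0, 0, 0]
R6 ← R6 + (1/18)·R4: [0, 0, 0, 0, 0]
Echelon form has 4 nonzero rows, so rank(M) = 4.
The rank gives the maximum number of linearly independent rows: 4.

4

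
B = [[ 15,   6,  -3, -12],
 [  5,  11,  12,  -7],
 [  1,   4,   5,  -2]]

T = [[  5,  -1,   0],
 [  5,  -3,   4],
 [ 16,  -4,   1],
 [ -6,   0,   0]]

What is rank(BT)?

First compute BT:
[[129, -21,  21],
 [314, -86,  56],
 [117, -33,  21]]
Now row reduce the product.
R2 ← R2 − (314/129)·R1: [0, -1500/43, 210/43]
R3 ← R3 − (39/43)·R1: [0, -600/43, 84/43]
R3 ← R3 − (2/5)·R2: [0, 0, 0]
2 nonzero rows, so rank(BT) = 2.

2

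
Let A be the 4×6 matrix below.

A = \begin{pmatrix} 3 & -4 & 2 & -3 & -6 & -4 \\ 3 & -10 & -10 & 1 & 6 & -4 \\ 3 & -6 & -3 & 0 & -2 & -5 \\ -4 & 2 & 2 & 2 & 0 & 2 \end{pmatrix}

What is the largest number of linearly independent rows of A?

4

Row reduce to echelon form.
R2 ← R2 − R1: [0, -6, -12, 4, 12, 0]
R3 ← R3 − R1: [0, -2, -5, 3, 4, -1]
R4 ← R4 + (4/3)·R1: [0, -10/3, 14/3, -2, -8, -10/3]
R3 ← R3 − (1/3)·R2: [0, 0, -1, 5/3, 0, -1]
R4 ← R4 − (5/9)·R2: [0, 0, 34/3, -38/9, -44/3, -10/3]
R4 ← R4 + (34/3)·R3: [0, 0, 0, 44/3, -44/3, -44/3]
Echelon form has 4 nonzero rows, so rank(A) = 4.
The rank gives the maximum number of linearly independent rows: 4.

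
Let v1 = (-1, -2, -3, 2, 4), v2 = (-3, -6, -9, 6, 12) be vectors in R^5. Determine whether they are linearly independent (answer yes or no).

Form the matrix with these vectors as rows and row reduce.
R2 ← R2 − (3)·R1: [0, 0, 0, 0, 0]
1 nonzero row, so the 2 vectors span a space of dimension 1.
Since 1 < 2, the vectors are linearly dependent.

no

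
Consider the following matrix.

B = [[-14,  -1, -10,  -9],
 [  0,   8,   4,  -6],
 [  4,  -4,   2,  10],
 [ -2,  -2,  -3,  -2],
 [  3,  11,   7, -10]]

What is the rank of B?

Row reduce to echelon form.
R3 ← R3 + (2/7)·R1: [0, -30/7, -6/7, 52/7]
R4 ← R4 − (1/7)·R1: [0, -13/7, -11/7, -5/7]
R5 ← R5 + (3/14)·R1: [0, 151/14, 34/7, -167/14]
R3 ← R3 + (15/28)·R2: [0, 0, 9/7, 59/14]
R4 ← R4 + (13/56)·R2: [0, 0, -9/14, -59/28]
R5 ← R5 − (151/112)·R2: [0, 0, -15/28, -215/56]
R4 ← R4 + (1/2)·R3: [0, 0, 0, 0]
R5 ← R5 + (5/12)·R3: [0, 0, 0, -25/12]
Swap R4 ↔ R5
Echelon form has 4 nonzero rows, so rank(B) = 4.

4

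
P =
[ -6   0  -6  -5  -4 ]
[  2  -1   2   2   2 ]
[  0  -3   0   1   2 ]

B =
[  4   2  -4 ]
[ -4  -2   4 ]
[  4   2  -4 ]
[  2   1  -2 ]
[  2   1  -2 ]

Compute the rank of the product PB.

First compute PB:
[[-66, -33,  66],
 [ 28,  14, -28],
 [ 18,   9, -18]]
Now row reduce the product.
R2 ← R2 + (14/33)·R1: [0, 0, 0]
R3 ← R3 + (3/11)·R1: [0, 0, 0]
1 nonzero row, so rank(PB) = 1.

1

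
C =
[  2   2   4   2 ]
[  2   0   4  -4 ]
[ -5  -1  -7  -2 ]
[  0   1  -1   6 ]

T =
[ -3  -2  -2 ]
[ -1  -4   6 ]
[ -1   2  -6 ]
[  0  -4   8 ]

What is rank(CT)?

First compute CT:
[[-12, -12,   0],
 [-10,  20, -60],
 [ 23,   8,  30],
 [  0, -30,  60]]
Now row reduce the product.
R2 ← R2 − (5/6)·R1: [0, 30, -60]
R3 ← R3 + (23/12)·R1: [0, -15, 30]
R3 ← R3 + (1/2)·R2: [0, 0, 0]
R4 ← R4 + R2: [0, 0, 0]
2 nonzero rows, so rank(CT) = 2.

2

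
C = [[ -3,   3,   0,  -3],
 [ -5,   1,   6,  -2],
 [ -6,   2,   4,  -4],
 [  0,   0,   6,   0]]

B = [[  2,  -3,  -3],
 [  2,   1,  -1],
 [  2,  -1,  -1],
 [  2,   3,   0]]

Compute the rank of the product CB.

First compute CB:
[[ -6,   3,   6],
 [  0,   4,   8],
 [ -8,   4,  12],
 [ 12,  -6,  -6]]
Now row reduce the product.
R3 ← R3 − (4/3)·R1: [0, 0, 4]
R4 ← R4 + (2)·R1: [0, 0, 6]
R4 ← R4 − (3/2)·R3: [0, 0, 0]
3 nonzero rows, so rank(CB) = 3.

3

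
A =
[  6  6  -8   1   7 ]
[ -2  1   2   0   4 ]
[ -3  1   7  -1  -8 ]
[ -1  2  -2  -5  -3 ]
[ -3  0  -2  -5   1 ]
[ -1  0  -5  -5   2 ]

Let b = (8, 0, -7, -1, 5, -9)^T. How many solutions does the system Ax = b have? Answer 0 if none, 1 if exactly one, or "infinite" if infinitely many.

Row reduce the augmented matrix [A | b].
R2 ← R2 + (1/3)·R1: [0, 3, -2/3, 1/3, 19/3, 8/3]
R3 ← R3 + (1/2)·R1: [0, 4, 3, -1/2, -9/2, -3]
R4 ← R4 + (1/6)·R1: [0, 3, -10/3, -29/6, -11/6, 1/3]
R5 ← R5 + (1/2)·R1: [0, 3, -6, -9/2, 9/2, 9]
R6 ← R6 + (1/6)·R1: [0, 1, -19/3, -29/6, 19/6, -23/3]
R3 ← R3 − (4/3)·R2: [0, 0, 35/9, -17/18, -233/18, -59/9]
R4 ← R4 − R2: [0, 0, -8/3, -31/6, -49/6, -7/3]
R5 ← R5 − R2: [0, 0, -16/3, -29/6, -11/6, 19/3]
R6 ← R6 − (1/3)·R2: [0, 0, -55/9, -89/18, 19/18, -77/9]
R4 ← R4 + (24/35)·R3: [0, 0, 0, -407/70, -1193/70, -239/35]
R5 ← R5 + (48/35)·R3: [0, 0, 0, -429/70, -1371/70, -93/35]
R6 ← R6 + (11/7)·R3: [0, 0, 0, -45/7, -135/7, -132/7]
R5 ← R5 − (39/37)·R4: [0, 0, 0, 0, -60/37, 168/37]
R6 ← R6 − (450/407)·R4: [0, 0, 0, 0, -180/407, -4602/407]
R6 ← R6 − (3/11)·R5: [0, 0, 0, 0, 0, -138/11]
The echelon form has 6 nonzero rows; the last pivot sits in the augmented column, so rank(A) = 5 but rank([A|b]) = 6.
Since the ranks differ, the system is inconsistent.
It has no solutions.

0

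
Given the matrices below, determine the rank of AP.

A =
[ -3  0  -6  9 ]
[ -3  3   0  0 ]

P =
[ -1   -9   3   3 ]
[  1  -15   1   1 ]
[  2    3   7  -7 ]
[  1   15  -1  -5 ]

First compute AP:
[[  0, 144, -60, -12],
 [  6, -18,  -6,  -6]]
Now row reduce the product.
Swap R1 ↔ R2
2 nonzero rows, so rank(AP) = 2.

2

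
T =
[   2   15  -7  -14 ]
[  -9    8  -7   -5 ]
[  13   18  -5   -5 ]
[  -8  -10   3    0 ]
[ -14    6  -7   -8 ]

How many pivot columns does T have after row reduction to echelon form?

4

Row reduce to echelon form.
R2 ← R2 + (9/2)·R1: [0, 151/2, -77/2, -68]
R3 ← R3 − (13/2)·R1: [0, -159/2, 81/2, 86]
R4 ← R4 + (4)·R1: [0, 50, -25, -56]
R5 ← R5 + (7)·R1: [0, 111, -56, -106]
R3 ← R3 + (159/151)·R2: [0, 0, -6/151, 2174/151]
R4 ← R4 − (100/151)·R2: [0, 0, 75/151, -1656/151]
R5 ← R5 − (222/151)·R2: [0, 0, 91/151, -910/151]
R4 ← R4 + (25/2)·R3: [0, 0, 0, 169]
R5 ← R5 + (91/6)·R3: [0, 0, 0, 637/3]
R5 ← R5 − (49/39)·R4: [0, 0, 0, 0]
Echelon form has 4 nonzero rows, so rank(T) = 4.
Each nonzero row contributes one pivot column: 4 pivot columns.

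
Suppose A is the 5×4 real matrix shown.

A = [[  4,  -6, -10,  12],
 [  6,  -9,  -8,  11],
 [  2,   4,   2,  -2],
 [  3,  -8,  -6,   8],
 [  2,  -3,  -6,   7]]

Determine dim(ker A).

1

Row reduce to echelon form.
R2 ← R2 − (3/2)·R1: [0, 0, 7, -7]
R3 ← R3 − (1/2)·R1: [0, 7, 7, -8]
R4 ← R4 − (3/4)·R1: [0, -7/2, 3/2, -1]
R5 ← R5 − (1/2)·R1: [0, 0, -1, 1]
Swap R2 ↔ R3
R4 ← R4 + (1/2)·R2: [0, 0, 5, -5]
R4 ← R4 − (5/7)·R3: [0, 0, 0, 0]
R5 ← R5 + (1/7)·R3: [0, 0, 0, 0]
3 nonzero rows, so rank(A) = 3.
A has 4 columns; by rank–nullity, nullity = 4 − 3 = 1.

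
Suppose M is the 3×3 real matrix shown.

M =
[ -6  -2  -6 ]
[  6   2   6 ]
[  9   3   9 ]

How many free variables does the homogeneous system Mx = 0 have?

2

Row reduce to echelon form.
R2 ← R2 + R1: [0, 0, 0]
R3 ← R3 + (3/2)·R1: [0, 0, 0]
1 nonzero row, so rank(M) = 1.
M has 3 columns; by rank–nullity, nullity = 3 − 1 = 2.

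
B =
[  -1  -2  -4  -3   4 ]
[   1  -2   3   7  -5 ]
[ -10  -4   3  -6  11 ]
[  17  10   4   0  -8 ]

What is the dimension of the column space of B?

Row reduce to echelon form.
R2 ← R2 + R1: [0, -4, -1, 4, -1]
R3 ← R3 − (10)·R1: [0, 16, 43, 24, -29]
R4 ← R4 + (17)·R1: [0, -24, -64, -51, 60]
R3 ← R3 + (4)·R2: [0, 0, 39, 40, -33]
R4 ← R4 − (6)·R2: [0, 0, -58, -75, 66]
R4 ← R4 + (58/39)·R3: [0, 0, 0, -605/39, 220/13]
Echelon form has 4 nonzero rows, so rank(B) = 4.
The column space has dimension equal to the rank: 4.

4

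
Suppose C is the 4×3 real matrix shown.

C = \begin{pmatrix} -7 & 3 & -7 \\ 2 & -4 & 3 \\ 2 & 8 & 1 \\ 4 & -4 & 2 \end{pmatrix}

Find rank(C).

Row reduce to echelon form.
R2 ← R2 + (2/7)·R1: [0, -22/7, 1]
R3 ← R3 + (2/7)·R1: [0, 62/7, -1]
R4 ← R4 + (4/7)·R1: [0, -16/7, -2]
R3 ← R3 + (31/11)·R2: [0, 0, 20/11]
R4 ← R4 − (8/11)·R2: [0, 0, -30/11]
R4 ← R4 + (3/2)·R3: [0, 0, 0]
Echelon form has 3 nonzero rows, so rank(C) = 3.

3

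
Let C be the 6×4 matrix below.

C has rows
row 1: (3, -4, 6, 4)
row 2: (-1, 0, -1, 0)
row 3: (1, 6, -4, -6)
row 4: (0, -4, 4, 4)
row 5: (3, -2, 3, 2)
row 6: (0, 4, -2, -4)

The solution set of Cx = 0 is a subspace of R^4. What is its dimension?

Row reduce to echelon form.
R2 ← R2 + (1/3)·R1: [0, -4/3, 1, 4/3]
R3 ← R3 − (1/3)·R1: [0, 22/3, -6, -22/3]
R5 ← R5 − R1: [0, 2, -3, -2]
R3 ← R3 + (11/2)·R2: [0, 0, -1/2, 0]
R4 ← R4 − (3)·R2: [0, 0, 1, 0]
R5 ← R5 + (3/2)·R2: [0, 0, -3/2, 0]
R6 ← R6 + (3)·R2: [0, 0, 1, 0]
R4 ← R4 + (2)·R3: [0, 0, 0, 0]
R5 ← R5 − (3)·R3: [0, 0, 0, 0]
R6 ← R6 + (2)·R3: [0, 0, 0, 0]
3 nonzero rows, so rank(C) = 3.
C has 4 columns; by rank–nullity, nullity = 4 − 3 = 1.

1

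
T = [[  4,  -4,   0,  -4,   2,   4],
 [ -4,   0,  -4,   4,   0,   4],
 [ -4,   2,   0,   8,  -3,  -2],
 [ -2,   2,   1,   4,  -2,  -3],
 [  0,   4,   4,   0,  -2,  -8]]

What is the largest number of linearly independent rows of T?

3

Row reduce to echelon form.
R2 ← R2 + R1: [0, -4, -4, 0, 2, 8]
R3 ← R3 + R1: [0, -2, 0, 4, -1, 2]
R4 ← R4 + (1/2)·R1: [0, 0, 1, 2, -1, -1]
R3 ← R3 − (1/2)·R2: [0, 0, 2, 4, -2, -2]
R5 ← R5 + R2: [0, 0, 0, 0, 0, 0]
R4 ← R4 − (1/2)·R3: [0, 0, 0, 0, 0, 0]
Echelon form has 3 nonzero rows, so rank(T) = 3.
The rank gives the maximum number of linearly independent rows: 3.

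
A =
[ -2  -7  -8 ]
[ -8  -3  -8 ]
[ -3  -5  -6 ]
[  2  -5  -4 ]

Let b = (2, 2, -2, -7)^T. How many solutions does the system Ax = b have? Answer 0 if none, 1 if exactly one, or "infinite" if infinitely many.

Row reduce the augmented matrix [A | b].
R2 ← R2 − (4)·R1: [0, 25, 24, -6]
R3 ← R3 − (3/2)·R1: [0, 11/2, 6, -5]
R4 ← R4 + R1: [0, -12, -12, -5]
R3 ← R3 − (11/50)·R2: [0, 0, 18/25, -92/25]
R4 ← R4 + (12/25)·R2: [0, 0, -12/25, -197/25]
R4 ← R4 + (2/3)·R3: [0, 0, 0, -31/3]
The echelon form has 4 nonzero rows; the last pivot sits in the augmented column, so rank(A) = 3 but rank([A|b]) = 4.
Since the ranks differ, the system is inconsistent.
It has no solutions.

0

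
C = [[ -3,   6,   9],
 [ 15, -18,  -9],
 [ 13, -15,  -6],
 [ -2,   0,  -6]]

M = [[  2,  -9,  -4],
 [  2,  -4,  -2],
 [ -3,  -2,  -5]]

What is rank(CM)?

2

First compute CM:
[[-21, -15, -45],
 [ 21, -45,  21],
 [ 14, -45,   8],
 [ 14,  30,  38]]
Now row reduce the product.
R2 ← R2 + R1: [0, -60, -24]
R3 ← R3 + (2/3)·R1: [0, -55, -22]
R4 ← R4 + (2/3)·R1: [0, 20, 8]
R3 ← R3 − (11/12)·R2: [0, 0, 0]
R4 ← R4 + (1/3)·R2: [0, 0, 0]
2 nonzero rows, so rank(CM) = 2.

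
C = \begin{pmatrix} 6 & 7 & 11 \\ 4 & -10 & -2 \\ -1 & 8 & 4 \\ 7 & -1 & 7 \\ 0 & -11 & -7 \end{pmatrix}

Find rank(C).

2

Row reduce to echelon form.
R2 ← R2 − (2/3)·R1: [0, -44/3, -28/3]
R3 ← R3 + (1/6)·R1: [0, 55/6, 35/6]
R4 ← R4 − (7/6)·R1: [0, -55/6, -35/6]
R3 ← R3 + (5/8)·R2: [0, 0, 0]
R4 ← R4 − (5/8)·R2: [0, 0, 0]
R5 ← R5 − (3/4)·R2: [0, 0, 0]
Echelon form has 2 nonzero rows, so rank(C) = 2.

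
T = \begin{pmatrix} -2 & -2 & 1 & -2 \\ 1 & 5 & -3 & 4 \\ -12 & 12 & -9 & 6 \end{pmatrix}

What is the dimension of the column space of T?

Row reduce to echelon form.
R2 ← R2 + (1/2)·R1: [0, 4, -5/2, 3]
R3 ← R3 − (6)·R1: [0, 24, -15, 18]
R3 ← R3 − (6)·R2: [0, 0, 0, 0]
Echelon form has 2 nonzero rows, so rank(T) = 2.
The column space has dimension equal to the rank: 2.

2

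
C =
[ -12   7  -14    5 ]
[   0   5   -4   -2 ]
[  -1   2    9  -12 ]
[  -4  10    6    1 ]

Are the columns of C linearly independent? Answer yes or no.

Row reduce C to echelon form.
R3 ← R3 − (1/12)·R1: [0, 17/12, 61/6, -149/12]
R4 ← R4 − (1/3)·R1: [0, 23/3, 32/3, -2/3]
R3 ← R3 − (17/60)·R2: [0, 0, 113/10, -237/20]
R4 ← R4 − (23/15)·R2: [0, 0, 84/5, 12/5]
R4 ← R4 − (168/113)·R3: [0, 0, 0, 2262/113]
4 pivots among 4 columns.
Every column is a pivot column, so the columns are linearly independent.

yes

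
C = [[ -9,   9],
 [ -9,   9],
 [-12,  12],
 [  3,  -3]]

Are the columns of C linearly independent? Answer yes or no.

Row reduce C to echelon form.
R2 ← R2 − R1: [0, 0]
R3 ← R3 − (4/3)·R1: [0, 0]
R4 ← R4 + (1/3)·R1: [0, 0]
1 pivot among 2 columns.
Only 1 < 2 pivot columns, so the columns are linearly dependent.

no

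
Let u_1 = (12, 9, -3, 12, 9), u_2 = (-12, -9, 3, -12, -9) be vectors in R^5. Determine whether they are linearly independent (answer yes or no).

no

Form the matrix with these vectors as rows and row reduce.
R2 ← R2 + R1: [0, 0, 0, 0, 0]
1 nonzero row, so the 2 vectors span a space of dimension 1.
Since 1 < 2, the vectors are linearly dependent.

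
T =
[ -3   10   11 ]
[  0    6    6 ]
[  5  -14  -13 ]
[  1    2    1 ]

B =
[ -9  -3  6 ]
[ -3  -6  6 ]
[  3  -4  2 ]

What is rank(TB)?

2

First compute TB:
[[ 30, -95,  64],
 [  0, -60,  48],
 [-42, 121, -80],
 [-12, -19,  20]]
Now row reduce the product.
R3 ← R3 + (7/5)·R1: [0, -12, 48/5]
R4 ← R4 + (2/5)·R1: [0, -57, 228/5]
R3 ← R3 − (1/5)·R2: [0, 0, 0]
R4 ← R4 − (19/20)·R2: [0, 0, 0]
2 nonzero rows, so rank(TB) = 2.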